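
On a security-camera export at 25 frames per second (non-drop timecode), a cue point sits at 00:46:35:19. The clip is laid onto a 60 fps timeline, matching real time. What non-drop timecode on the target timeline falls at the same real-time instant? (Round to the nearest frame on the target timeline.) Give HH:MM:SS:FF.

00:46:35:46

Source frame index: (0×3600 + 46×60 + 35) × 25 + 19 = 69894.
Real time: 69894 / (25) = 69894/25 s.
Target frame: (69894/25) × (60) = 838728/5 ≈ 167745.600 → 167746.
At 60 labels/s: frame 167746 → 00:46:35:46.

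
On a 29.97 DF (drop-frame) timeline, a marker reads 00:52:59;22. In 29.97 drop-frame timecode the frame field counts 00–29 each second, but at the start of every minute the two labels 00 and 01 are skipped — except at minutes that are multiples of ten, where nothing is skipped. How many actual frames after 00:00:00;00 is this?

Complete 10-minute blocks: 5, each 17982 frames → 89910.
Remaining 2 whole minutes in the current block: 1800 + 1 × 1798 = 3598 frames.
Within the current minute: 59 × 30 + 22 − 2 = 1790 (labels ;00/;01 skipped at this minute). Total = 89910 + 3598 + 1790 = 95298.

95298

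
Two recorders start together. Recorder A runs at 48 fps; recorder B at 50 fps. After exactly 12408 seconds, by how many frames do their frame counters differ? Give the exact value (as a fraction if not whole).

24816 frames

A emits 48 × 12408 = 595584 frames; B emits 50 × 12408 = 620400.
Difference = 24816 frames; B is ahead of A.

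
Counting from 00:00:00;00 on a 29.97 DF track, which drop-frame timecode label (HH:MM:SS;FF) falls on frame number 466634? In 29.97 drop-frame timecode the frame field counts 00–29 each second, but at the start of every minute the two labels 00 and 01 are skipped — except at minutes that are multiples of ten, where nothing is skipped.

Each 10-minute DF block holds 10 × 60 × 30 − 9 × 2 = 17982 frames. 466634 ÷ 17982 → 25 full blocks, remainder 17084.
Within the partial block the first minute is 1800 frames and each further minute 1798, so 9 further minute boundaries passed. Total skipped labels = 18 × 25 + 2 × 9 = 468.
Non-drop label index = 466634 + 468 = 467102; at 30 labels/s that is 04:19:30:02, i.e. DF 04:19:30;02.

04:19:30;02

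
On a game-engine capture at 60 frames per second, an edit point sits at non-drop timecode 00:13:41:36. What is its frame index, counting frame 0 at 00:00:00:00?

Total seconds to the label: (0 × 3600 + 13 × 60 + 41) = 821.
Frame index = 821 × 60 + 36 = 49296.

49296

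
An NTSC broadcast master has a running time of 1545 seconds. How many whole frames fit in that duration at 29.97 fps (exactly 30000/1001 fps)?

46303 frames

Frames = 1545 × 30000/1001 = 46350000/1001 ≈ 46303.6963.
Complete frames: 46303.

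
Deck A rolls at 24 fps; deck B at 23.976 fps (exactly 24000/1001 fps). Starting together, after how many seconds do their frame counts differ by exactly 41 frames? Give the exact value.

41041/24 seconds

The gap grows by |24000/1001 − 24| = 24/1001 frames per second.
Time for a 41-frame gap: 41 ÷ (24/1001) = 41041/24 s.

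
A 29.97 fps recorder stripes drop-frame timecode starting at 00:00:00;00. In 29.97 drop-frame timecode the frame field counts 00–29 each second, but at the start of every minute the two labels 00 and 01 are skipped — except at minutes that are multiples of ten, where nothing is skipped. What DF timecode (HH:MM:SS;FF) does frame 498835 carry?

Ten DF minutes hold 17982 frames, so frame 498835 lies in block 27 (frames 485514–503495) with 13321 frames into that block.
The block's first minute is 1800 frames and the rest 1798 each; 13321 frames reaches minute 7, so 27 × 18 + 7 × 2 = 500 labels have been skipped so far.
Adding those back, label number 498835 + 500 = 499335 at 30 labels/s is 16644 s + 15 f = 4 h 37 min 24 s frame 15, i.e. 04:37:24;15.

04:37:24;15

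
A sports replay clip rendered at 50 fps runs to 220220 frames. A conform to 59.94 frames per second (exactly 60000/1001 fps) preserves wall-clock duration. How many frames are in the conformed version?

Target frames = source frames × (target rate / source rate) = 220220 × (60000/1001)/(50) = 220220 × 1200/1001 = 264000.

264000 frames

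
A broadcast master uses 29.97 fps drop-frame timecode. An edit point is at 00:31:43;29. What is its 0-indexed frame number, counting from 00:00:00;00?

As if non-drop at 30 labels/s: (0 × 3600 + 31 × 60 + 43) × 30 + 29 = 57119.
Minute boundaries passed: 31; those not divisible by 10: 31 − 3 = 28; dropped labels = 2 × 28 = 56.
Actual frame index = 57119 − 56 = 57063.

57063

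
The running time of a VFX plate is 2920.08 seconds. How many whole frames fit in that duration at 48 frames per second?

140163 frames

Frames = 2920.08 × 48 = 3504096/25 ≈ 140163.8400.
Complete frames: 140163.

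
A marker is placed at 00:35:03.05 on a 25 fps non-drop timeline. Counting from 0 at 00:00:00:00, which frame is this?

Total seconds to the label: (0 × 3600 + 35 × 60 + 3) = 2103.
Frame index = 2103 × 25 + 5 = 52580.

52580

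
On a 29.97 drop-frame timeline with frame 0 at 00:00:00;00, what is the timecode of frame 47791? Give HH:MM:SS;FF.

00:26:34;19

Each 10-minute DF block holds 10 × 60 × 30 − 9 × 2 = 17982 frames. 47791 ÷ 17982 → 2 full blocks, remainder 11827.
Within the partial block the first minute is 1800 frames and each further minute 1798, so 6 further minute boundaries passed. Total skipped labels = 18 × 2 + 2 × 6 = 48.
Non-drop label index = 47791 + 48 = 47839; at 30 labels/s that is 00:26:34:19, i.e. DF 00:26:34;19.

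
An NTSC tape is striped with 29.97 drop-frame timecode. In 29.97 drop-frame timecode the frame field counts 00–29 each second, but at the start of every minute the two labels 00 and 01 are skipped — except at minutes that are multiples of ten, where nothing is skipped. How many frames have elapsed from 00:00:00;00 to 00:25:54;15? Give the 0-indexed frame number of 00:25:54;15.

As if non-drop at 30 labels/s: (0 × 3600 + 25 × 60 + 54) × 30 + 15 = 46635.
Minute boundaries passed: 25; those not divisible by 10: 25 − 2 = 23; dropped labels = 2 × 23 = 46.
Actual frame index = 46635 − 46 = 46589.

46589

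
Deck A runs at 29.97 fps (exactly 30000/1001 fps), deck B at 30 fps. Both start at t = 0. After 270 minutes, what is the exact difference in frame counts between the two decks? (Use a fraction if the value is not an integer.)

486000/1001 frames

270 min = 16200 s.
A emits 30000/1001 × 16200 = 486000000/1001 frames; B emits 30 × 16200 = 486000.
Difference = 486000/1001 frames (≈ 485.5145); B is ahead of A.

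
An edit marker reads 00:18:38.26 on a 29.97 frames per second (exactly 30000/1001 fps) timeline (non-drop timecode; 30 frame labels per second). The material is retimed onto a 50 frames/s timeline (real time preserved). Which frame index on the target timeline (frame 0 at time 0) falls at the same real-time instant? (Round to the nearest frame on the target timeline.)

Source frame index: (0×3600 + 18×60 + 38) × 30 + 26 = 33566.
Real time: 33566 / (30000/1001) = 16799783/15000 s.
Target frame: (16799783/15000) × (50) = 16799783/300 ≈ 55999.277 → 55999.

frame 55999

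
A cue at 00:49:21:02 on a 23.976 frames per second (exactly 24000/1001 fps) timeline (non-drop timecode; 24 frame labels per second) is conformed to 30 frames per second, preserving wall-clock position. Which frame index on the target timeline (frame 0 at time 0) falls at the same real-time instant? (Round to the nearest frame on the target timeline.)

Source frame index: (0×3600 + 49×60 + 21) × 24 + 2 = 71066.
Real time: 71066 / (24000/1001) = 35568533/12000 s.
Target frame: (35568533/12000) × (30) = 35568533/400 ≈ 88921.333 → 88921.

frame 88921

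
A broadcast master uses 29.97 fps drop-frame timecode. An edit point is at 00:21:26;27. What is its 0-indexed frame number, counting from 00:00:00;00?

38569

Complete 10-minute blocks: 2, each 17982 frames → 35964.
Remaining 1 whole minute in the current block: 1800 + 0 × 1798 = 1800 frames.
Within the current minute: 26 × 30 + 27 − 2 = 805 (labels ;00/;01 skipped at this minute). Total = 35964 + 1800 + 805 = 38569.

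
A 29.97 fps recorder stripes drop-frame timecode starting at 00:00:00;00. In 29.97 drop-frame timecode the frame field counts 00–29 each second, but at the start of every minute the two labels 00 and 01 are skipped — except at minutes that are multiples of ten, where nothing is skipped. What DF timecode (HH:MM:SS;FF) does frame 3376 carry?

Each 10-minute DF block holds 10 × 60 × 30 − 9 × 2 = 17982 frames. 3376 ÷ 17982 → 0 full blocks, remainder 3376.
Within the partial block the first minute is 1800 frames and each further minute 1798, so 1 further minute boundary passed. Total skipped labels = 18 × 0 + 2 × 1 = 2.
Non-drop label index = 3376 + 2 = 3378; at 30 labels/s that is 00:01:52:18, i.e. DF 00:01:52;18.

00:01:52;18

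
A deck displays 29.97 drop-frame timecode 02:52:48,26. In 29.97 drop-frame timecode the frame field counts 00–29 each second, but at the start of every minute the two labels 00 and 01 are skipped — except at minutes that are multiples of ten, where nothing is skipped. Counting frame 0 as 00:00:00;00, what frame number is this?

Complete 10-minute blocks: 17, each 17982 frames → 305694.
Remaining 2 whole minutes in the current block: 1800 + 1 × 1798 = 3598 frames.
Within the current minute: 48 × 30 + 26 − 2 = 1464 (labels ;00/;01 skipped at this minute). Total = 305694 + 3598 + 1464 = 310756.

310756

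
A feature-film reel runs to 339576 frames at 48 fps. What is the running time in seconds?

7074.5 seconds

Running time = 339576 / (48) = 7074.5 s.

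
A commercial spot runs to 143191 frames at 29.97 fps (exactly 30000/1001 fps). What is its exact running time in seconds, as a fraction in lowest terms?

143334191/30000 seconds

Running time = 143191 ÷ (30000/1001) = 143191 × 1001/30000 = 143334191/30000 s.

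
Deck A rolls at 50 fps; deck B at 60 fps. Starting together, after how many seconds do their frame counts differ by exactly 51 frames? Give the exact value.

5.1 seconds

The gap grows by |60 − 50| = 10 frames per second.
Time for a 51-frame gap: 51 ÷ (10) = 5.1 s.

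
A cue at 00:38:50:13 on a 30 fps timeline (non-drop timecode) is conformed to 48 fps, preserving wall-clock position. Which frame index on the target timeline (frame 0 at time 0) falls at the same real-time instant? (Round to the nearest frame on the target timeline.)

Source frame index: (0×3600 + 38×60 + 50) × 30 + 13 = 69913.
Real time: 69913 / (30) = 69913/30 s.
Target frame: (69913/30) × (48) = 559304/5 ≈ 111860.800 → 111861.

frame 111861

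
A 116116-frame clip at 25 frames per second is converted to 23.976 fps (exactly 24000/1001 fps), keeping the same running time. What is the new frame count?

111360 frames

Target frames = source frames × (target rate / source rate) = 116116 × (24000/1001)/(25) = 116116 × 960/1001 = 111360.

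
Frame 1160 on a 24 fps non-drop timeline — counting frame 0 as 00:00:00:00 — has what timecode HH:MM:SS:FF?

1160 ÷ 24 = 48 full seconds, remainder 8 frames.
48 s = 0 h 0 min 48 s.
Timecode: 00:00:48:08.

00:00:48:08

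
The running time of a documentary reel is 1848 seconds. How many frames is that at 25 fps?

Frames = 1848 × 25 = 46200.

46200 frames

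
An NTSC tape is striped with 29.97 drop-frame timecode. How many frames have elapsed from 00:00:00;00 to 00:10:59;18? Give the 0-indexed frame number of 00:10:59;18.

Complete 10-minute blocks: 1, each 17982 frames → 17982.
Remaining 0 whole minutes in the current block: 0 frames.
Within the current minute: 59 × 30 + 18 = 1788. Total = 17982 + 0 + 1788 = 19770.

19770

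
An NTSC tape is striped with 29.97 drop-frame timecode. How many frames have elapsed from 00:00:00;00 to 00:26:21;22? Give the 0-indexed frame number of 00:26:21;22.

As if non-drop at 30 labels/s: (0 × 3600 + 26 × 60 + 21) × 30 + 22 = 47452.
Minute boundaries passed: 26; those not divisible by 10: 26 − 2 = 24; dropped labels = 2 × 24 = 48.
Actual frame index = 47452 − 48 = 47404.

47404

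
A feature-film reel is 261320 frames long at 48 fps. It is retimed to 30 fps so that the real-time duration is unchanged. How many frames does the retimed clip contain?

163325 frames

Target frames = source frames × (target rate / source rate) = 261320 × (30)/(48) = 261320 × 5/8 = 163325.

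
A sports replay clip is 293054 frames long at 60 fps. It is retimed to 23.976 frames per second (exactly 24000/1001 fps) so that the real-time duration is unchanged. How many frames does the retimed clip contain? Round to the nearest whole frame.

Frames at target rate = 293054 × (24000/1001) / (60) = 117221600/1001 ≈ 117104.496.
Nearest whole frame: 117104.

117104 frames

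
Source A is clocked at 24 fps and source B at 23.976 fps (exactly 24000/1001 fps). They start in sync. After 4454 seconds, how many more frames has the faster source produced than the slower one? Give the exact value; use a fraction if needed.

A emits 24 × 4454 = 106896 frames; B emits 24000/1001 × 4454 = 106896000/1001.
Difference = 106896/1001 frames (≈ 106.7892); B is behind A.

106896/1001 frames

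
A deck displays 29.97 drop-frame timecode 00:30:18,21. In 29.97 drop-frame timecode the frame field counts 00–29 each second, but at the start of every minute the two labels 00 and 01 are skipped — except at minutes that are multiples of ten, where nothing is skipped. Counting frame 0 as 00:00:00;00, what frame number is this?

As if non-drop at 30 labels/s: (0 × 3600 + 30 × 60 + 18) × 30 + 21 = 54561.
Minute boundaries passed: 30; those not divisible by 10: 30 − 3 = 27; dropped labels = 2 × 27 = 54.
Actual frame index = 54561 − 54 = 54507.

54507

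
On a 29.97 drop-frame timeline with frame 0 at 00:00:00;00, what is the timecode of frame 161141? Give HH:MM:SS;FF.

Ten DF minutes hold 17982 frames, so frame 161141 lies in block 8 (frames 143856–161837) with 17285 frames into that block.
The block's first minute is 1800 frames and the rest 1798 each; 17285 frames reaches minute 9, so 8 × 18 + 9 × 2 = 162 labels have been skipped so far.
Adding those back, label number 161141 + 162 = 161303 at 30 labels/s is 5376 s + 23 f = 1 h 29 min 36 s frame 23, i.e. 01:29:36;23.

01:29:36;23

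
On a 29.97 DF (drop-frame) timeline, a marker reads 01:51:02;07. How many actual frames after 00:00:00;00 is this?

199667

Complete 10-minute blocks: 11, each 17982 frames → 197802.
Remaining 1 whole minute in the current block: 1800 + 0 × 1798 = 1800 frames.
Within the current minute: 2 × 30 + 7 − 2 = 65 (labels ;00/;01 skipped at this minute). Total = 197802 + 1800 + 65 = 199667.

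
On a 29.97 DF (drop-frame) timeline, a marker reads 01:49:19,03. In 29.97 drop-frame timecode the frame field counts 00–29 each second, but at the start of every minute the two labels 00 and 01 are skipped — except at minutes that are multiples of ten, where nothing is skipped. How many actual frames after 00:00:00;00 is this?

Complete 10-minute blocks: 10, each 17982 frames → 179820.
Remaining 9 whole minutes in the current block: 1800 + 8 × 1798 = 16184 frames.
Within the current minute: 19 × 30 + 3 − 2 = 571 (labels ;00/;01 skipped at this minute). Total = 179820 + 16184 + 571 = 196575.

196575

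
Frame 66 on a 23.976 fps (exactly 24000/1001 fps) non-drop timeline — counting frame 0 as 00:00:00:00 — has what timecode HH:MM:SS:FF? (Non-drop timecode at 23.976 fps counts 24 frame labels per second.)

00:00:02:18

66 ÷ 24 = 2 full seconds, remainder 18 frames.
2 s = 0 h 0 min 2 s.
Timecode: 00:00:02:18.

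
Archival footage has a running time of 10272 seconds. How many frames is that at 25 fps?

256800 frames

Frames = 10272 × 25 = 256800.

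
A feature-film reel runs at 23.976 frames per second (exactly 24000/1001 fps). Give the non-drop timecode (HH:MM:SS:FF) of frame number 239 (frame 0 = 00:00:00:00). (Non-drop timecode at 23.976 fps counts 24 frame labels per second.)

00:00:09:23

239 ÷ 24 = 9 full seconds, remainder 23 frames.
9 s = 0 h 0 min 9 s.
Timecode: 00:00:09:23.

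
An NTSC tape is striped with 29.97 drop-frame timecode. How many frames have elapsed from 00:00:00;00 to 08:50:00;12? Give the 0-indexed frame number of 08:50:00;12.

953058

Complete 10-minute blocks: 53, each 17982 frames → 953046.
Remaining 0 whole minutes in the current block: 0 frames.
Within the current minute: 0 × 30 + 12 = 12. Total = 953046 + 0 + 12 = 953058.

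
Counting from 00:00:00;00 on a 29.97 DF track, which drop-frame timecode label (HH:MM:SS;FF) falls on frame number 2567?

Ten DF minutes hold 17982 frames, so frame 2567 lies in block 0 (frames 0–17981) with 2567 frames into that block.
The block's first minute is 1800 frames and the rest 1798 each; 2567 frames reaches minute 1, so 0 × 18 + 1 × 2 = 2 labels have been skipped so far.
Adding those back, label number 2567 + 2 = 2569 at 30 labels/s is 85 s + 19 f = 0 h 1 min 25 s frame 19, i.e. 00:01:25;19.

00:01:25;19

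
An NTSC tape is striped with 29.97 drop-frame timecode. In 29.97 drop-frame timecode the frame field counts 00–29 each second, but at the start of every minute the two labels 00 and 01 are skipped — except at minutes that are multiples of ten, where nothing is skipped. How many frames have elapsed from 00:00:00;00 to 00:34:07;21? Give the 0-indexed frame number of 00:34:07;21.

61369

Complete 10-minute blocks: 3, each 17982 frames → 53946.
Remaining 4 whole minutes in the current block: 1800 + 3 × 1798 = 7194 frames.
Within the current minute: 7 × 30 + 21 − 2 = 229 (labels ;00/;01 skipped at this minute). Total = 53946 + 7194 + 229 = 61369.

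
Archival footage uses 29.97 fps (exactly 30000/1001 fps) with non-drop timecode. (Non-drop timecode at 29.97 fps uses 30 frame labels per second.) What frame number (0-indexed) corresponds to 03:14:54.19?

Total seconds to the label: (3 × 3600 + 14 × 60 + 54) = 11694.
Frame index = 11694 × 30 + 19 = 350839.

350839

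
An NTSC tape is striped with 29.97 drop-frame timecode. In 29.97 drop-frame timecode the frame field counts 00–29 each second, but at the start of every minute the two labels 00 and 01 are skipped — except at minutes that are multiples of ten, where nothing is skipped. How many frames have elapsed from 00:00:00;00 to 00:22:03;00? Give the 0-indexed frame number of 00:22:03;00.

As if non-drop at 30 labels/s: (0 × 3600 + 22 × 60 + 3) × 30 + 0 = 39690.
Minute boundaries passed: 22; those not divisible by 10: 22 − 2 = 20; dropped labels = 2 × 20 = 40.
Actual frame index = 39690 − 40 = 39650.

39650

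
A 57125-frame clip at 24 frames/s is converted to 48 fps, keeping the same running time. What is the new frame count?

114250 frames

Target frames = source frames × (target rate / source rate) = 57125 × (48)/(24) = 57125 × 2 = 114250.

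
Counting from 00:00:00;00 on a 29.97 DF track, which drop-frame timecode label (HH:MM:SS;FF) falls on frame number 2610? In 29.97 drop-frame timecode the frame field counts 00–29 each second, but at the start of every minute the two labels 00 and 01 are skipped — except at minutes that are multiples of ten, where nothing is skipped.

Ten DF minutes hold 17982 frames, so frame 2610 lies in block 0 (frames 0–17981) with 2610 frames into that block.
The block's first minute is 1800 frames and the rest 1798 each; 2610 frames reaches minute 1, so 0 × 18 + 1 × 2 = 2 labels have been skipped so far.
Adding those back, label number 2610 + 2 = 2612 at 30 labels/s is 87 s + 2 f = 0 h 1 min 27 s frame 2, i.e. 00:01:27;02.

00:01:27;02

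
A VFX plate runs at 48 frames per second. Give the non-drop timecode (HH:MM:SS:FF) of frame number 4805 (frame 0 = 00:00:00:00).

4805 ÷ 48 = 100 full seconds, remainder 5 frames.
100 s = 0 h 1 min 40 s.
Timecode: 00:01:40:05.

00:01:40:05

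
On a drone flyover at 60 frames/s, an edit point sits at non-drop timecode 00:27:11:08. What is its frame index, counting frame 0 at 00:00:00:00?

Total seconds to the label: (0 × 3600 + 27 × 60 + 11) = 1631.
Frame index = 1631 × 60 + 8 = 97868.

97868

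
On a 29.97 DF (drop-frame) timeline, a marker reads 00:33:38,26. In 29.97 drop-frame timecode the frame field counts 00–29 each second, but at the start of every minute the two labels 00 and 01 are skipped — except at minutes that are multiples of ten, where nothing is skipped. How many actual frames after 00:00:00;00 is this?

As if non-drop at 30 labels/s: (0 × 3600 + 33 × 60 + 38) × 30 + 26 = 60566.
Minute boundaries passed: 33; those not divisible by 10: 33 − 3 = 30; dropped labels = 2 × 30 = 60.
Actual frame index = 60566 − 60 = 60506.

60506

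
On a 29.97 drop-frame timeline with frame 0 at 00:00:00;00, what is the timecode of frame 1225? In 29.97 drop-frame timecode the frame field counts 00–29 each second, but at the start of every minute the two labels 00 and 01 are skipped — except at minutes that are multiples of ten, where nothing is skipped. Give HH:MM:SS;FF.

Ten DF minutes hold 17982 frames, so frame 1225 lies in block 0 (frames 0–17981) with 1225 frames into that block.
The block's first minute is 1800 frames and the rest 1798 each; 1225 frames reaches minute 0, so 0 × 18 + 0 × 2 = 0 labels have been skipped so far.
Adding those back, label number 1225 + 0 = 1225 at 30 labels/s is 40 s + 25 f = 0 h 0 min 40 s frame 25, i.e. 00:00:40;25.

00:00:40;25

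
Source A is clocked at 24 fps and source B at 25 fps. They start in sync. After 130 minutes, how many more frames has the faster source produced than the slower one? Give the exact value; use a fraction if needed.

7800 frames

130 min = 7800 s.
A emits 24 × 7800 = 187200 frames; B emits 25 × 7800 = 195000.
Difference = 7800 frames; B is ahead of A.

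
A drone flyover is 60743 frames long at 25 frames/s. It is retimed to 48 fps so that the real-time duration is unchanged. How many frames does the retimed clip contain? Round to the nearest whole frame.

Frames at target rate = 60743 × (48) / (25) = 2915664/25 ≈ 116626.560.
Nearest whole frame: 116627.

116627 frames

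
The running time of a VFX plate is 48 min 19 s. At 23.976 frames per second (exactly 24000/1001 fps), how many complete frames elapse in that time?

69506 frames

48 min 19 s = 2899 s.
Frames = 2899 × 24000/1001 = 5352000/77 ≈ 69506.4935.
Complete frames: 69506.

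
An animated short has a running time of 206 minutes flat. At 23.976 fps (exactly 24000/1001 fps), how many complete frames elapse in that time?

296343 frames

206 min = 12360 s.
Frames = 12360 × 24000/1001 = 296640000/1001 ≈ 296343.6563.
Complete frames: 296343.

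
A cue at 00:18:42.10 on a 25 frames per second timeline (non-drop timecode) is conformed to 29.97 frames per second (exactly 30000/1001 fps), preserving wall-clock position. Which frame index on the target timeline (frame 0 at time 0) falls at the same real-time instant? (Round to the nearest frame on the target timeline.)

frame 33638

Source frame index: (0×3600 + 18×60 + 42) × 25 + 10 = 28060.
Real time: 28060 / (25) = 5612/5 s.
Target frame: (5612/5) × (30000/1001) = 33672000/1001 ≈ 33638.362 → 33638.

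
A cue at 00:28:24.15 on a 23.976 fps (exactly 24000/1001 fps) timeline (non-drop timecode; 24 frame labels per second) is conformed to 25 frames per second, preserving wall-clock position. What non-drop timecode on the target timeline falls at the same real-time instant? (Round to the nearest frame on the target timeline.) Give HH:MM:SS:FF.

Source frame index: (0×3600 + 28×60 + 24) × 24 + 15 = 40911.
Real time: 40911 / (24000/1001) = 13650637/8000 s.
Target frame: (13650637/8000) × (25) = 13650637/320 ≈ 42658.241 → 42658.
At 25 labels/s: frame 42658 → 00:28:26:08.

00:28:26:08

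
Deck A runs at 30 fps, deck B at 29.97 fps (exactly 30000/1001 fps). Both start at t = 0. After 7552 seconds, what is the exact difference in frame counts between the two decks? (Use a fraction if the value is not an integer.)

226560/1001 frames

A emits 30 × 7552 = 226560 frames; B emits 30000/1001 × 7552 = 226560000/1001.
Difference = 226560/1001 frames (≈ 226.3337); B is behind A.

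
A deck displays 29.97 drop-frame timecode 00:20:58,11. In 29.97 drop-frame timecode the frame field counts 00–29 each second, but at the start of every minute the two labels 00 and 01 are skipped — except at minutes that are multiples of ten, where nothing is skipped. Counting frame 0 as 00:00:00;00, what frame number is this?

Complete 10-minute blocks: 2, each 17982 frames → 35964.
Remaining 0 whole minutes in the current block: 0 frames.
Within the current minute: 58 × 30 + 11 = 1751. Total = 35964 + 0 + 1751 = 37715.

37715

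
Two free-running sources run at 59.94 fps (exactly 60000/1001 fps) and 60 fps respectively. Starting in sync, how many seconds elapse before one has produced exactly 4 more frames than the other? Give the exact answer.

The gap grows by |60 − 60000/1001| = 60/1001 frames per second.
Time for a 4-frame gap: 4 ÷ (60/1001) = 1001/15 s.

1001/15 seconds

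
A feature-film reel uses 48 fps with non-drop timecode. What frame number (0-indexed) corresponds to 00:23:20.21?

Total seconds to the label: (0 × 3600 + 23 × 60 + 20) = 1400.
Frame index = 1400 × 48 + 21 = 67221.

67221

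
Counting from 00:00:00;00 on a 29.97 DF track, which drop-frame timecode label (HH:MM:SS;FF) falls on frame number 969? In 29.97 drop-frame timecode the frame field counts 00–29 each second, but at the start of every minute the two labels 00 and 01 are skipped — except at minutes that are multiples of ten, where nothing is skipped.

Each 10-minute DF block holds 10 × 60 × 30 − 9 × 2 = 17982 frames. 969 ÷ 17982 → 0 full blocks, remainder 969.
Within the partial block the first minute is 1800 frames and each further minute 1798, so 0 further minute boundaries passed. Total skipped labels = 18 × 0 + 2 × 0 = 0.
Non-drop label index = 969 + 0 = 969; at 30 labels/s that is 00:00:32:09, i.e. DF 00:00:32;09.

00:00:32;09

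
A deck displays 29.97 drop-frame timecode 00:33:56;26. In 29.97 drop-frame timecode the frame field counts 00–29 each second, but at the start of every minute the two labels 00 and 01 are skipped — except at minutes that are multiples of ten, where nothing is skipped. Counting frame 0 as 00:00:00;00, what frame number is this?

As if non-drop at 30 labels/s: (0 × 3600 + 33 × 60 + 56) × 30 + 26 = 61106.
Minute boundaries passed: 33; those not divisible by 10: 33 − 3 = 30; dropped labels = 2 × 30 = 60.
Actual frame index = 61106 − 60 = 61046.

61046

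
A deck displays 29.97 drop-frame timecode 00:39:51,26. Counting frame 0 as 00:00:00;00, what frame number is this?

71684

Complete 10-minute blocks: 3, each 17982 frames → 53946.
Remaining 9 whole minutes in the current block: 1800 + 8 × 1798 = 16184 frames.
Within the current minute: 51 × 30 + 26 − 2 = 1554 (labels ;00/;01 skipped at this minute). Total = 53946 + 16184 + 1554 = 71684.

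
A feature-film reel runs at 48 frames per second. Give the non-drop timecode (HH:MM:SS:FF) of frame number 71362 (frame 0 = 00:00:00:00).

00:24:46:34

71362 ÷ 48 = 1486 full seconds, remainder 34 frames.
1486 s = 0 h 24 min 46 s.
Timecode: 00:24:46:34.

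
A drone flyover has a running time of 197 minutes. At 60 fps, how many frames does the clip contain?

197 min = 11820 s.
Frames = 11820 × 60 = 709200.

709200 frames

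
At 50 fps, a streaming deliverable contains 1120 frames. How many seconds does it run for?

Running time = 1120 / (50) = 22.4 s.

22.4 seconds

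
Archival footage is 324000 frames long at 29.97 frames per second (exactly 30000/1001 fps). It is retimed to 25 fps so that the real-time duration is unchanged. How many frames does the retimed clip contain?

Target frames = source frames × (target rate / source rate) = 324000 × (25)/(30000/1001) = 324000 × 1001/1200 = 270270.

270270 frames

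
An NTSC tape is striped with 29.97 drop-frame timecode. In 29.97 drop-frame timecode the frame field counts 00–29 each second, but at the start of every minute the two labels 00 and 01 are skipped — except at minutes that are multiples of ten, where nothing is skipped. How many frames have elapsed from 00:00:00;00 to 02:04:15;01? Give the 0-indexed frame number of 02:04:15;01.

223427

Complete 10-minute blocks: 12, each 17982 frames → 215784.
Remaining 4 whole minutes in the current block: 1800 + 3 × 1798 = 7194 frames.
Within the current minute: 15 × 30 + 1 − 2 = 449 (labels ;00/;01 skipped at this minute). Total = 215784 + 7194 + 449 = 223427.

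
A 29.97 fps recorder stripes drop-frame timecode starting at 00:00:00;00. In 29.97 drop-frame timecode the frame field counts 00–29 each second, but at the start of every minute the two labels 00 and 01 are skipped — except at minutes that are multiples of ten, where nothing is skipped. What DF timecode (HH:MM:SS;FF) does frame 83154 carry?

Ten DF minutes hold 17982 frames, so frame 83154 lies in block 4 (frames 71928–89909) with 11226 frames into that block.
The block's first minute is 1800 frames and the rest 1798 each; 11226 frames reaches minute 6, so 4 × 18 + 6 × 2 = 84 labels have been skipped so far.
Adding those back, label number 83154 + 84 = 83238 at 30 labels/s is 2774 s + 18 f = 0 h 46 min 14 s frame 18, i.e. 00:46:14;18.

00:46:14;18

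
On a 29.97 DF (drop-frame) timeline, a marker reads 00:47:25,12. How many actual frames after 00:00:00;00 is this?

85276

As if non-drop at 30 labels/s: (0 × 3600 + 47 × 60 + 25) × 30 + 12 = 85362.
Minute boundaries passed: 47; those not divisible by 10: 47 − 4 = 43; dropped labels = 2 × 43 = 86.
Actual frame index = 85362 − 86 = 85276.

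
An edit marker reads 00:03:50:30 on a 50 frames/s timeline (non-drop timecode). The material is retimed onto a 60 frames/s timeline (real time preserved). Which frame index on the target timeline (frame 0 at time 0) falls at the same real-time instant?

frame 13836

Source frame index: (0×3600 + 3×60 + 50) × 50 + 30 = 11530.
Real time: 11530 / (50) = 1153/5 s.
Target frame: (1153/5) × (60) = 13836.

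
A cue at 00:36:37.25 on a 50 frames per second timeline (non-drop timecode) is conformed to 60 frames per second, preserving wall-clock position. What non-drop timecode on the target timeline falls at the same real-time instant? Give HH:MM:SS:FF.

Source frame index: (0×3600 + 36×60 + 37) × 50 + 25 = 109875.
Real time: 109875 / (50) = 4395/2 s.
Target frame: (4395/2) × (60) = 131850.
At 60 labels/s: frame 131850 → 00:36:37:30.

00:36:37:30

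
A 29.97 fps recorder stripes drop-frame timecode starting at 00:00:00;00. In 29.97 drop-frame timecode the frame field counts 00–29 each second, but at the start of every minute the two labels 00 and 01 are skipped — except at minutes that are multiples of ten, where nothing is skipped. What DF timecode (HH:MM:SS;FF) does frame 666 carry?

00:00:22;06

Ten DF minutes hold 17982 frames, so frame 666 lies in block 0 (frames 0–17981) with 666 frames into that block.
The block's first minute is 1800 frames and the rest 1798 each; 666 frames reaches minute 0, so 0 × 18 + 0 × 2 = 0 labels have been skipped so far.
Adding those back, label number 666 + 0 = 666 at 30 labels/s is 22 s + 6 f = 0 h 0 min 22 s frame 6, i.e. 00:00:22;06.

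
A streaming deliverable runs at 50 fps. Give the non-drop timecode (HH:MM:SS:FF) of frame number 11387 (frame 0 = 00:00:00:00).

00:03:47:37

11387 ÷ 50 = 227 full seconds, remainder 37 frames.
227 s = 0 h 3 min 47 s.
Timecode: 00:03:47:37.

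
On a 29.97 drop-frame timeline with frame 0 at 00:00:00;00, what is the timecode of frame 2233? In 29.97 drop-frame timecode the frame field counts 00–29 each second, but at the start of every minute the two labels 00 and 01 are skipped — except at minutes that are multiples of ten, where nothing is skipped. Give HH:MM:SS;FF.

00:01:14;15

Ten DF minutes hold 17982 frames, so frame 2233 lies in block 0 (frames 0–17981) with 2233 frames into that block.
The block's first minute is 1800 frames and the rest 1798 each; 2233 frames reaches minute 1, so 0 × 18 + 1 × 2 = 2 labels have been skipped so far.
Adding those back, label number 2233 + 2 = 2235 at 30 labels/s is 74 s + 15 f = 0 h 1 min 14 s frame 15, i.e. 00:01:14;15.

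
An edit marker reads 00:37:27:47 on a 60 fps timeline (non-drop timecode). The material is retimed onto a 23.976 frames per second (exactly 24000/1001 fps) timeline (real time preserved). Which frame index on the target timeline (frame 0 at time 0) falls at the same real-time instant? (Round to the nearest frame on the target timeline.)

Source frame index: (0×3600 + 37×60 + 27) × 60 + 47 = 134867.
Real time: 134867 / (60) = 134867/60 s.
Target frame: (134867/60) × (24000/1001) = 53946800/1001 ≈ 53892.907 → 53893.

frame 53893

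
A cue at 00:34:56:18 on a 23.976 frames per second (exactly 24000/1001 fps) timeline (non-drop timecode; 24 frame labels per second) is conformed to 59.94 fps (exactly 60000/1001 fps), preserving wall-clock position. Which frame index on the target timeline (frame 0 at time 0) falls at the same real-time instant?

Source frame index: (0×3600 + 34×60 + 56) × 24 + 18 = 50322.
Real time: 50322 / (24000/1001) = 8395387/4000 s.
Target frame: (8395387/4000) × (60000/1001) = 125805.

frame 125805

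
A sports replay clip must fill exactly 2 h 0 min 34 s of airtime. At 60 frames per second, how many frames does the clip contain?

2 h 0 min 34 s = 7234 s.
Frames = 7234 × 60 = 434040.

434040 frames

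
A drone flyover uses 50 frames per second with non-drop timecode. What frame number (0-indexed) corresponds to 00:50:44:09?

152209

Total seconds to the label: (0 × 3600 + 50 × 60 + 44) = 3044.
Frame index = 3044 × 50 + 9 = 152209.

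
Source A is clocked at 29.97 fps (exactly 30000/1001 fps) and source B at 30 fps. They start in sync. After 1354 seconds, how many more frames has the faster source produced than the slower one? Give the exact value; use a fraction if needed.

A emits 30000/1001 × 1354 = 40620000/1001 frames; B emits 30 × 1354 = 40620.
Difference = 40620/1001 frames (≈ 40.5794); B is ahead of A.

40620/1001 frames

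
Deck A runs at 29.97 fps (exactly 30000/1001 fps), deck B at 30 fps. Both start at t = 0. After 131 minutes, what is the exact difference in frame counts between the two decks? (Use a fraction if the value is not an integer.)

131 min = 7860 s.
A emits 30000/1001 × 7860 = 235800000/1001 frames; B emits 30 × 7860 = 235800.
Difference = 235800/1001 frames (≈ 235.5644); B is ahead of A.

235800/1001 frames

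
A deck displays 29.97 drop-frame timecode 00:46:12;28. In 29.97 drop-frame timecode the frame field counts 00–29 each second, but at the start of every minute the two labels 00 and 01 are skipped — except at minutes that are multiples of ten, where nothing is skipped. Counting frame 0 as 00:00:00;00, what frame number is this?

Complete 10-minute blocks: 4, each 17982 frames → 71928.
Remaining 6 whole minutes in the current block: 1800 + 5 × 1798 = 10790 frames.
Within the current minute: 12 × 30 + 28 − 2 = 386 (labels ;00/;01 skipped at this minute). Total = 71928 + 10790 + 386 = 83104.

83104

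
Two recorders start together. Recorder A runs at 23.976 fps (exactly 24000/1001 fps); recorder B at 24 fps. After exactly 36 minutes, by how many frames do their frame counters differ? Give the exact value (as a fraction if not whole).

36 min = 2160 s.
A emits 24000/1001 × 2160 = 51840000/1001 frames; B emits 24 × 2160 = 51840.
Difference = 51840/1001 frames (≈ 51.7882); B is ahead of A.

51840/1001 frames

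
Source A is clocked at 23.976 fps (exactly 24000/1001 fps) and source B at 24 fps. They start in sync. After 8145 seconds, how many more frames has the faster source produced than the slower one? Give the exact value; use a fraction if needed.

A emits 24000/1001 × 8145 = 195480000/1001 frames; B emits 24 × 8145 = 195480.
Difference = 195480/1001 frames (≈ 195.2847); B is ahead of A.

195480/1001 frames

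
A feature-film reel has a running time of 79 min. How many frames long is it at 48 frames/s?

227520 frames

79 min = 4740 s.
Frames = 4740 × 48 = 227520.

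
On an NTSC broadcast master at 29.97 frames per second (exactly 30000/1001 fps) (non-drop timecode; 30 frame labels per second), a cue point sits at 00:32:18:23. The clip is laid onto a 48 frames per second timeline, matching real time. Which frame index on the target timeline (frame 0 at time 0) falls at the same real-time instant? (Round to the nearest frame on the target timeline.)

frame 93154

Source frame index: (0×3600 + 32×60 + 18) × 30 + 23 = 58163.
Real time: 58163 / (30000/1001) = 58221163/30000 s.
Target frame: (58221163/30000) × (48) = 58221163/625 ≈ 93153.861 → 93154.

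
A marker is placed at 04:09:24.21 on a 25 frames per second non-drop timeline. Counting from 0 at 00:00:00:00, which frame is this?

frame 374121

Total seconds to the label: (4 × 3600 + 9 × 60 + 24) = 14964.
Frame index = 14964 × 25 + 21 = 374121.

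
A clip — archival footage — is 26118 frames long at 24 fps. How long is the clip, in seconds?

Running time = 26118 / (24) = 1088.25 s.

1088.25 seconds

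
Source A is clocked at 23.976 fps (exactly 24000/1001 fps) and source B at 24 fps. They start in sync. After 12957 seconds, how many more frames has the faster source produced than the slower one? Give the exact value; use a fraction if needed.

44424/143 frames

A emits 24000/1001 × 12957 = 44424000/143 frames; B emits 24 × 12957 = 310968.
Difference = 44424/143 frames (≈ 310.6573); B is ahead of A.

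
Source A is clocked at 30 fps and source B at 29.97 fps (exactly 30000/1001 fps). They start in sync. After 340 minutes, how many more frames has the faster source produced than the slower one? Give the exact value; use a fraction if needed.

340 min = 20400 s.
A emits 30 × 20400 = 612000 frames; B emits 30000/1001 × 20400 = 612000000/1001.
Difference = 612000/1001 frames (≈ 611.3886); B is behind A.

612000/1001 frames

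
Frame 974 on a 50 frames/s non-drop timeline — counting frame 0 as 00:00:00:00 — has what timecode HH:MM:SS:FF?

974 ÷ 50 = 19 full seconds, remainder 24 frames.
19 s = 0 h 0 min 19 s.
Timecode: 00:00:19:24.

00:00:19:24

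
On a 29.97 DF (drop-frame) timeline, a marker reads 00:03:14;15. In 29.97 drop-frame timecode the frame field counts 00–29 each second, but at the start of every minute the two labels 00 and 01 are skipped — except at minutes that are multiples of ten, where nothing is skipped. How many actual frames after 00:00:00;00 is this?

Complete 10-minute blocks: 0, each 17982 frames → 0.
Remaining 3 whole minutes in the current block: 1800 + 2 × 1798 = 5396 frames.
Within the current minute: 14 × 30 + 15 − 2 = 433 (labels ;00/;01 skipped at this minute). Total = 0 + 5396 + 433 = 5829.

5829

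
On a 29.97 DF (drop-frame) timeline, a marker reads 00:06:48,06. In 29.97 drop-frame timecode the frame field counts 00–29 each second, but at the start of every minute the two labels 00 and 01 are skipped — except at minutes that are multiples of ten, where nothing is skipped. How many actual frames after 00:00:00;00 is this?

12234

Complete 10-minute blocks: 0, each 17982 frames → 0.
Remaining 6 whole minutes in the current block: 1800 + 5 × 1798 = 10790 frames.
Within the current minute: 48 × 30 + 6 − 2 = 1444 (labels ;00/;01 skipped at this minute). Total = 0 + 10790 + 1444 = 12234.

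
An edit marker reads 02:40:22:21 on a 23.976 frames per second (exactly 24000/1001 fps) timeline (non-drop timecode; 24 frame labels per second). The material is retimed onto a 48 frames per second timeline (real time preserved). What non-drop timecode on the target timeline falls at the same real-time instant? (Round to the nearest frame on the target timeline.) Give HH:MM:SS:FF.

Source frame index: (2×3600 + 40×60 + 22) × 24 + 21 = 230949.
Real time: 230949 / (24000/1001) = 77059983/8000 s.
Target frame: (77059983/8000) × (48) = 231179949/500 ≈ 462359.898 → 462360.
At 48 labels/s: frame 462360 → 02:40:32:24.

02:40:32:24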